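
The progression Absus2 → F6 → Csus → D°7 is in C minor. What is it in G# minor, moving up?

Esus2 C#6 G#sus A#°7

C minor up to G# minor is an augmented fifth; each chord root moves by that interval while the quality stays the same.
Absus2: root Ab up an augmented fifth → E, giving Esus2.
F6: root F up an augmented fifth → C#, giving C#6.
Csus: root C up an augmented fifth → G#, giving G#sus.
D°7: root D up an augmented fifth → A#, giving A#°7.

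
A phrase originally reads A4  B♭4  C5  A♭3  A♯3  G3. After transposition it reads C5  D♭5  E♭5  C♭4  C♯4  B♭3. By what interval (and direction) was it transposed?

up a minor third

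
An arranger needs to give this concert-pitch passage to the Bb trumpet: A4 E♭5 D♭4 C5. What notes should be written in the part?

The Bb trumpet sounds a major second below written, so the written part must be a major second above concert — transpose each note up.
A4 becomes B4
Eb5 becomes F5
Db4 becomes Eb4
C5 becomes D5

B4 F5 Eb4 D5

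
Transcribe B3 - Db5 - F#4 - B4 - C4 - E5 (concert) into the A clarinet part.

D4 Fb5 A4 D5 Eb4 G5

Written C4 sounds as A3 on the A clarinet, so concert pitches are written a minor third up.
B3 -> D4
Db5 -> Fb5
F#4 -> A4
B4 -> D5
C4 -> Eb4
E5 -> G5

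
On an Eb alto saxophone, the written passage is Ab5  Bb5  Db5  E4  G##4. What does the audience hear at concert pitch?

Cb5 Db5 Fb4 G3 B#3

Written C4 on the Eb alto saxophone sounds as Eb3, a major sixth lower; apply that shift to every note.
Ab5 -> Cb5
Bb5 -> Db5
Db5 -> Fb4
E4 -> G3
G##4 -> B#3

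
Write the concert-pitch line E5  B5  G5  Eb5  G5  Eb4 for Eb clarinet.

C#5 G#5 E5 C5 E5 C4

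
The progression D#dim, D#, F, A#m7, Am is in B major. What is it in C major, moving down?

B major down to C major is a major seventh; each chord root moves by that interval while the quality stays the same.
D#dim: root D# down a major seventh → E, giving Edim.
D#: root D# down a major seventh → E, giving E.
F: root F down a major seventh → Gb, giving Gb.
A#m7: root A# down a major seventh → B, giving Bm7.
Am: root A down a major seventh → Bb, giving Bbm.

Edim E Gb Bm7 Bbm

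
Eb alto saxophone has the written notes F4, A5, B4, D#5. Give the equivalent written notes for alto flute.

Db4 F5 G4 B4

First find concert pitch: the Eb alto saxophone sounds a major sixth below written, so F4 A5 B4 D#5 sounds Ab3 C5 D4 F#4.
Then write for alto flute: it sounds a perfect fourth below written, so the part must be a perfect fourth above concert.
Ab3 → Db4
C5 → F5
D4 → G4
F#4 → B4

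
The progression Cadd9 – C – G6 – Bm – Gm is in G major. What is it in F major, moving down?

G major down to F major is a major second; each chord root moves by that interval while the quality stays the same.
Cadd9: root C down a major second → Bb, giving Bbadd9.
C: root C down a major second → Bb, giving Bb.
G6: root G down a major second → F, giving F6.
Bm: root B down a major second → A, giving Am.
Gm: root G down a major second → F, giving Fm.

Bbadd9 Bb F6 Am Fm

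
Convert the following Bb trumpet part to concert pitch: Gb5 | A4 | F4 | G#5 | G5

Written C4 on the Bb trumpet sounds as Bb3, a major second lower; apply that shift to every note.
Gb5 to Fb5
A4 to G4
F4 to Eb4
G#5 to F#5
G5 to F5

Fb5 G4 Eb4 F#5 F5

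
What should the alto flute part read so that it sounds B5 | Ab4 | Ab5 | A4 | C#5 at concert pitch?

E6 Db5 Db6 D5 F#5

The alto flute sounds a perfect fourth below written, so the written part must be a perfect fourth above concert — transpose each note up.
B5 → E6
Ab4 → Db5
Ab5 → Db6
A4 → D5
C#5 → F#5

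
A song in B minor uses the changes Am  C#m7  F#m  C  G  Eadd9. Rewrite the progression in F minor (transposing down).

Ebm Gm7 Cm Gb Db Bbadd9

B minor down to F minor is an augmented fourth; each chord root moves by that interval while the quality stays the same.
Am: root A down an augmented fourth → Eb, giving Ebm.
C#m7: root C# down an augmented fourth → G, giving Gm7.
F#m: root F# down an augmented fourth → C, giving Cm.
C: root C down an augmented fourth → Gb, giving Gb.
G: root G down an augmented fourth → Db, giving Db.
Eadd9: root E down an augmented fourth → Bb, giving Bbadd9.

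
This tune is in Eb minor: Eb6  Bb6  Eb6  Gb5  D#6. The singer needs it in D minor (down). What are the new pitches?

D6 A6 D6 F5 C##6

Eb minor to D minor down is a minor second, so every note moves down by that interval.
Eb6 becomes D6
Bb6 becomes A6
Eb6 becomes D6
Gb5 becomes F5
D#6 becomes C##6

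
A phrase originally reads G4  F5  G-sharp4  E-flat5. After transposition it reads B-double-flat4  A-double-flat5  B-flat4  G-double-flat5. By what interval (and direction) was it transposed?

up a diminished third

Take the first pair: G4 → Bbb4. G to B spans 3 letter names, so the interval is some kind of third.
G4 to Bbb4 is 2 semitones, which makes it a diminished third; the second version is higher, so the direction is up.
Checking another pair — Eb5 → Gbb5 — gives the same interval.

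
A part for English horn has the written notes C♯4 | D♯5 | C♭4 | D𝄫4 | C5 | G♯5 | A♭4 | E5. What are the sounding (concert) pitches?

F#3 G#4 Fb3 Gbb3 F4 C#5 Db4 A4

The English horn sounds a perfect fifth below written, so transpose each written note down a perfect fifth.
C#4 -> F#3
D#5 -> G#4
Cb4 -> Fb3
Dbb4 -> Gbb3
C5 -> F4
G#5 -> C#5
Ab4 -> Db4
E5 -> A4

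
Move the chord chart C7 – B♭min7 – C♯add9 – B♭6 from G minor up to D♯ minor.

G#7 F#min7 G##add9 F#6

G minor up to D♯ minor is an augmented fifth; each chord root moves by that interval while the quality stays the same.
C7: root C up an augmented fifth → G#, giving G#7.
B♭min7: root B♭ up an augmented fifth → F#, giving F#min7.
C♯add9: root C♯ up an augmented fifth → G##, giving G##add9.
B♭6: root B♭ up an augmented fifth → F#, giving F#6.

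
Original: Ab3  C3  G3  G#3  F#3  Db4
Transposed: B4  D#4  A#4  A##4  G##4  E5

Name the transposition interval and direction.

up an augmented ninth

From Ab3 to B4 is 9 letter names — a ninth of some quality.
Ab3 to B4 is 15 semitones, which makes it an augmented ninth; the second version is higher, so the direction is up.
Checking another pair — Db4 → E5 — gives the same interval.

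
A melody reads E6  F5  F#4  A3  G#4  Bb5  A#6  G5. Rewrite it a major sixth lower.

G5 Ab4 A3 C3 B3 Db5 C#6 Bb4

A major sixth down from E6 gives G5.
F5: a sixth down reaches A, and 9 semitones makes it Ab4.
A major sixth down from F#4 gives A3.
A3 down a major sixth is C3.
A major sixth down from G#4 gives B3.
A major sixth down from Bb5 gives Db5.
A#6: a sixth down reaches C, and 9 semitones makes it C#6.
G5: a sixth down reaches B, and 9 semitones makes it Bb4.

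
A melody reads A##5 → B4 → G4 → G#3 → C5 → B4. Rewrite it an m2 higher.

A minor second up from A##5 gives B#5.
B4 up a minor second is C5.
G4 up a minor second is Ab4.
G#3: a second up reaches A, and 1 semitone makes it A3.
C5: a second up reaches D, and 1 semitone makes it Db5.
B4 up a minor second is C5.

B#5 C5 Ab4 A3 Db5 C5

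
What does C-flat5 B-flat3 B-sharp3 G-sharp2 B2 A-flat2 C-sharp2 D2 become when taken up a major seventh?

Bb5 A4 A##4 F##3 A#3 G3 B#2 C#3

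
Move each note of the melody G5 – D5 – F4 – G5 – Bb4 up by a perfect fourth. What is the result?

C6 G5 Bb4 C6 Eb5

A perfect fourth up from G5 gives C6.
D5: a fourth up reaches G, and 5 semitones makes it G5.
F4 up a perfect fourth is Bb4.
G5: a fourth up reaches C, and 5 semitones makes it C6.
Bb4: a fourth up reaches E, and 5 semitones makes it Eb5.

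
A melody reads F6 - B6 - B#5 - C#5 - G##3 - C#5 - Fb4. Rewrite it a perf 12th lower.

Bb4 E5 E#4 F#3 C##2 F#3 Bbb2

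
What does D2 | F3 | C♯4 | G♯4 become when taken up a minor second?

D2: a second up reaches E, and 1 semitone makes it Eb2.
A minor second up from F3 gives Gb3.
A minor second up from C#4 gives D4.
G#4: a second up reaches A, and 1 semitone makes it A4.

Eb2 Gb3 D4 A4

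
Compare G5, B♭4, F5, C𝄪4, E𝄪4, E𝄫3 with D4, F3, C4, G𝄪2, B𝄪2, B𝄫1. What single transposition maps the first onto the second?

Take the first pair: G5 → D4. G to D spans 11 letter names, so the interval is some kind of eleventh.
D4 to G5 is 17 semitones, which makes it a perfect eleventh; the second version is lower, so the direction is down.
Checking another pair — Ebb3 → Bbb1 — gives the same interval.

down a perfect eleventh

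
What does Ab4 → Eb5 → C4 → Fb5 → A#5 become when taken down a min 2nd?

G4 D5 B3 Eb5 G##5

Ab4 gives G4
Eb5 gives D5
C4 gives B3
Fb5 gives Eb5
A#5 gives G##5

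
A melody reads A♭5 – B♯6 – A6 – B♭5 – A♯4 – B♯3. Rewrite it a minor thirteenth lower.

C4 D##5 C#5 D4 C##3 D##2

Ab5 -> C4
B#6 -> D##5
A6 -> C#5
Bb5 -> D4
A#4 -> C##3
B#3 -> D##2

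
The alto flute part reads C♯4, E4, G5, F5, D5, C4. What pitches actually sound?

G#3 B3 D5 C5 A4 G3

The alto flute sounds a perfect fourth below written, so transpose each written note down a perfect fourth.
C#4 to G#3
E4 to B3
G5 to D5
F5 to C5
D5 to A4
C4 to G3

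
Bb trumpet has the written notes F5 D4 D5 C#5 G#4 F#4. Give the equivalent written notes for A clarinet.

First find concert pitch: the Bb trumpet sounds a major second below written, so F5 D4 D5 C#5 G#4 F#4 sounds Eb5 C4 C5 B4 F#4 E4.
Then write for A clarinet: it sounds a minor third below written, so the part must be a minor third above concert.
Eb5 → Gb5
C4 → Eb4
C5 → Eb5
B4 → D5
F#4 → A4
E4 → G4

Gb5 Eb4 Eb5 D5 A4 G4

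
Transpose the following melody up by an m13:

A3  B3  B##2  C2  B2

F5 G5 G##4 Ab3 G4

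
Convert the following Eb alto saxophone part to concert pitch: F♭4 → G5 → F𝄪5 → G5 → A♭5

Written C4 on the Eb alto saxophone sounds as Eb3, a major sixth lower; apply that shift to every note.
Fb4 becomes Abb3
G5 becomes Bb4
F##5 becomes A#4
G5 becomes Bb4
Ab5 becomes Cb5

Abb3 Bb4 A#4 Bb4 Cb5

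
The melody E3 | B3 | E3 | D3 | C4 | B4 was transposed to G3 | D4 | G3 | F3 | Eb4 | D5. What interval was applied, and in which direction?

up a minor third

Take the first pair: E3 → G3. E to G spans 3 letter names, so the interval is some kind of third.
E3 to G3 is 3 semitones, which makes it a minor third; the second version is higher, so the direction is up.
Checking another pair — B4 → D5 — gives the same interval.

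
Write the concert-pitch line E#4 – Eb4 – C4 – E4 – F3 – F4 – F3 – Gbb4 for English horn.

B#4 Bb4 G4 B4 C4 C5 C4 Dbb5

Written C4 sounds as F3 on the English horn, so concert pitches are written a perfect fifth up.
E#4 becomes B#4
Eb4 becomes Bb4
C4 becomes G4
E4 becomes B4
F3 becomes C4
F4 becomes C5
F3 becomes C4
Gbb4 becomes Dbb5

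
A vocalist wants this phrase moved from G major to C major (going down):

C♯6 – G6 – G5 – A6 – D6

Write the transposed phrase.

F#5 C6 C5 D6 G5

G major to C major down is a perfect fifth, so every note moves down by that interval.
C#6 -> F#5
G6 -> C6
G5 -> C5
A6 -> D6
D6 -> G5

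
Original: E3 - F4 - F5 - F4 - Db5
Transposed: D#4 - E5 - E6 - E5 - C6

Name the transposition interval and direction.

From E3 to D#4 is 7 letter names — a seventh of some quality.
E3 to D#4 is 11 semitones, which makes it a major seventh; the second version is higher, so the direction is up.
Checking another pair — Db5 → C6 — gives the same interval.

up a major seventh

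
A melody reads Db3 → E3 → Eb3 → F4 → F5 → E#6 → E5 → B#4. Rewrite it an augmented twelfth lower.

Gbb1 Ab1 Abb1 Bbb2 Bbb3 A4 Ab3 E3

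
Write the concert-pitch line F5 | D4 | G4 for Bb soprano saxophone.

G5 E4 A4

Written C4 sounds as Bb3 on the Bb soprano saxophone, so concert pitches are written a major second up.
F5 becomes G5
D4 becomes E4
G4 becomes A4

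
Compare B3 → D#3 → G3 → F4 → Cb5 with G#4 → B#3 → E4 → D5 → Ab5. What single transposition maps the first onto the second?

Take the first pair: B3 → G#4. B to G spans 6 letter names, so the interval is some kind of sixth.
B3 to G#4 is 9 semitones, which makes it a major sixth; the second version is higher, so the direction is up.
Checking another pair — Cb5 → Ab5 — gives the same interval.

up a major sixth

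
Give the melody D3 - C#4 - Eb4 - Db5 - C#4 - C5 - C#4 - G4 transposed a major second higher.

E3 D#4 F4 Eb5 D#4 D5 D#4 A4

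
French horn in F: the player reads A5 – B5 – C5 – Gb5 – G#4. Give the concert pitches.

The French horn in F sounds a perfect fifth below written, so transpose each written note down a perfect fifth.
A5 -> D5
B5 -> E5
C5 -> F4
Gb5 -> Cb5
G#4 -> C#4

D5 E5 F4 Cb5 C#4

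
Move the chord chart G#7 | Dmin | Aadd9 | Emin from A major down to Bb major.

A7 Ebmin Bbadd9 Fmin

A major down to Bb major is a major seventh; each chord root moves by that interval while the quality stays the same.
G#7: root G# down a major seventh → A, giving A7.
Dmin: root D down a major seventh → Eb, giving Ebmin.
Aadd9: root A down a major seventh → Bb, giving Bbadd9.
Emin: root E down a major seventh → F, giving Fmin.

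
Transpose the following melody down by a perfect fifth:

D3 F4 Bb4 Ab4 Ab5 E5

G2 Bb3 Eb4 Db4 Db5 A4

A perfect fifth down from D3 gives G2.
A perfect fifth down from F4 gives Bb3.
Bb4 down a perfect fifth is Eb4.
Ab4 down a perfect fifth is Db4.
Ab5: a fifth down reaches D, and 7 semitones makes it Db5.
A perfect fifth down from E5 gives A4.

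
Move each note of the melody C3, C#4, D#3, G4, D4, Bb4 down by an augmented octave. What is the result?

C3: an octave down reaches C, and 13 semitones makes it Cb2.
C#4 down an augmented octave is C3.
An augmented octave down from D#3 gives D2.
An augmented octave down from G4 gives Gb3.
D4: an octave down reaches D, and 13 semitones makes it Db3.
Bb4 down an augmented octave is Bbb3.

Cb2 C3 D2 Gb3 Db3 Bbb3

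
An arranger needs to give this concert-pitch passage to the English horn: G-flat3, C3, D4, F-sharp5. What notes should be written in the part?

Written C4 sounds as F3 on the English horn, so concert pitches are written a perfect fifth up.
Gb3 to Db4
C3 to G3
D4 to A4
F#5 to C#6

Db4 G3 A4 C#6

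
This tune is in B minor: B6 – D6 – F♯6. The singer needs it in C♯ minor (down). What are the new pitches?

B minor to C♯ minor down is a minor seventh, so every note moves down by that interval.
B6 to C#6
D6 to E5
F#6 to G#5

C#6 E5 G#5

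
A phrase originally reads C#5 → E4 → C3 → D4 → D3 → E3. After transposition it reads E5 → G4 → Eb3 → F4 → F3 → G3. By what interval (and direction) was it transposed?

From C#5 to E5 is 3 letter names — a third of some quality.
C#5 to E5 is 3 semitones, which makes it a minor third; the second version is higher, so the direction is up.
Checking another pair — E3 → G3 — gives the same interval.

up a minor third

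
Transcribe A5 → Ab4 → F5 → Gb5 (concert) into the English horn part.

The English horn sounds a perfect fifth below written, so the written part must be a perfect fifth above concert — transpose each note up.
A5 -> E6
Ab4 -> Eb5
F5 -> C6
Gb5 -> Db6

E6 Eb5 C6 Db6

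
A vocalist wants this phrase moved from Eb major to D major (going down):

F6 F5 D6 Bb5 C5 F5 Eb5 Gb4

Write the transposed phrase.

E6 E5 C#6 A5 B4 E5 D5 F4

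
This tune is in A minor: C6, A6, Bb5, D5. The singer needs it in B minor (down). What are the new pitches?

A minor to B minor down is a minor seventh, so every note moves down by that interval.
C6 -> D5
A6 -> B5
Bb5 -> C5
D5 -> E4

D5 B5 C5 E4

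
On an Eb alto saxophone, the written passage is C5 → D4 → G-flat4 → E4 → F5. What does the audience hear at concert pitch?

Eb4 F3 Bbb3 G3 Ab4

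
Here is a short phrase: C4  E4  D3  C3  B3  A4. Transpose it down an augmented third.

Abb3 Cb4 Bbb2 Abb2 Gb3 Fb4

C4: a third down reaches A, and 5 semitones makes it Abb3.
E4: a third down reaches C, and 5 semitones makes it Cb4.
D3: a third down reaches B, and 5 semitones makes it Bbb2.
C3: a third down reaches A, and 5 semitones makes it Abb2.
B3 down an augmented third is Gb3.
An augmented third down from A4 gives Fb4.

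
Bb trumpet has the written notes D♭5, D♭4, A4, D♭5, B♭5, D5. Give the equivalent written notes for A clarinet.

Ebb5 Ebb4 Bb4 Ebb5 Cb6 Eb5

First find concert pitch: the Bb trumpet sounds a major second below written, so D♭5 D♭4 A4 D♭5 B♭5 D5 sounds Cb5 Cb4 G4 Cb5 Ab5 C5.
Then write for A clarinet: it sounds a minor third below written, so the part must be a minor third above concert.
Cb5 → Ebb5
Cb4 → Ebb4
G4 → Bb4
Cb5 → Ebb5
Ab5 → Cb6
C5 → Eb5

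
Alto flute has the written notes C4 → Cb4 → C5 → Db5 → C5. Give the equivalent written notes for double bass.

G4 Gb4 G5 Ab5 G5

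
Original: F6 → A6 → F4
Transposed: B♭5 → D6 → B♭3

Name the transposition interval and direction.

Take the first pair: F6 → Bb5. F to B spans 5 letter names, so the interval is some kind of fifth.
Bb5 to F6 is 7 semitones, which makes it a perfect fifth; the second version is lower, so the direction is down.
Checking another pair — F4 → Bb3 — gives the same interval.

down a perfect fifth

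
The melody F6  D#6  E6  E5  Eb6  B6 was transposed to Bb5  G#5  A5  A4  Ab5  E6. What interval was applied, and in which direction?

down a perfect fifth

Take the first pair: F6 → Bb5. F to B spans 5 letter names, so the interval is some kind of fifth.
Bb5 to F6 is 7 semitones, which makes it a perfect fifth; the second version is lower, so the direction is down.
Checking another pair — B6 → E6 — gives the same interval.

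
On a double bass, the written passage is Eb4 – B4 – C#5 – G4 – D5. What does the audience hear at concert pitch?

Eb3 B3 C#4 G3 D4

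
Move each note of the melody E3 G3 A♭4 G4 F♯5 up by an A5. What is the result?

B#3 D#4 E5 D#5 C##6

E3: a fifth up reaches B, and 8 semitones makes it B#3.
G3 up an augmented fifth is D#4.
An augmented fifth up from Ab4 gives E5.
An augmented fifth up from G4 gives D#5.
An augmented fifth up from F#5 gives C##6.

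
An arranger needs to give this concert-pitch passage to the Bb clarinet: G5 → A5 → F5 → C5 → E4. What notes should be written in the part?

Written C4 sounds as Bb3 on the Bb clarinet, so concert pitches are written a major second up.
G5 -> A5
A5 -> B5
F5 -> G5
C5 -> D5
E4 -> F#4

A5 B5 G5 D5 F#4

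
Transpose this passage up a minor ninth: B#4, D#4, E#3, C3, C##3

B#4: a ninth up reaches C, and 13 semitones makes it C#6.
A minor ninth up from D#4 gives E5.
A minor ninth up from E#3 gives F#4.
A minor ninth up from C3 gives Db4.
C##3 up a minor ninth is D#4.

C#6 E5 F#4 Db4 D#4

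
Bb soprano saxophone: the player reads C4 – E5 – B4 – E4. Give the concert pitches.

Bb3 D5 A4 D4

Written C4 on the Bb soprano saxophone sounds as Bb3, a major second lower; apply that shift to every note.
C4 to Bb3
E5 to D5
B4 to A4
E4 to D4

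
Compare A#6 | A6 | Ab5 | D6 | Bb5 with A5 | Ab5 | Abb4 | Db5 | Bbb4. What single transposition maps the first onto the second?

down an augmented octave

From A#6 to A5 is 8 letter names — an octave of some quality.
A5 to A#6 is 13 semitones, which makes it an augmented octave; the second version is lower, so the direction is down.
Checking another pair — Bb5 → Bbb4 — gives the same interval.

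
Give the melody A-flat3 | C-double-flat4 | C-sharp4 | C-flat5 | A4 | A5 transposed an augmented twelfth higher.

E5 Gb5 G##5 G6 E#6 E#7

Ab3 to E5
Cbb4 to Gb5
C#4 to G##5
Cb5 to G6
A4 to E#6
A5 to E#7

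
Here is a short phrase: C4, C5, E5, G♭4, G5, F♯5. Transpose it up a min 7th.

Bb4 Bb5 D6 Fb5 F6 E6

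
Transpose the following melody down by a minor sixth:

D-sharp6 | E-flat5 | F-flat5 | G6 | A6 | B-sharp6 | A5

D#6 down a minor sixth is F##5.
Eb5: a sixth down reaches G, and 8 semitones makes it G4.
Fb5 down a minor sixth is Ab4.
G6: a sixth down reaches B, and 8 semitones makes it B5.
A minor sixth down from A6 gives C#6.
B#6 down a minor sixth is D##6.
A minor sixth down from A5 gives C#5.

F##5 G4 Ab4 B5 C#6 D##6 C#5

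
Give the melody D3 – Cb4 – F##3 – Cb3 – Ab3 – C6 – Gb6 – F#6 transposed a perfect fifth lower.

D3 to G2
Cb4 to Fb3
F##3 to B#2
Cb3 to Fb2
Ab3 to Db3
C6 to F5
Gb6 to Cb6
F#6 to B5

G2 Fb3 B#2 Fb2 Db3 F5 Cb6 B5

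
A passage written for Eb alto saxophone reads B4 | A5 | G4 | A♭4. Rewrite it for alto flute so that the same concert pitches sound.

G4 F5 Eb4 Fb4

First find concert pitch: the Eb alto saxophone sounds a major sixth below written, so B4 A5 G4 A♭4 sounds D4 C5 Bb3 Cb4.
Then write for alto flute: it sounds a perfect fourth below written, so the part must be a perfect fourth above concert.
D4 → G4
C5 → F5
Bb3 → Eb4
Cb4 → Fb4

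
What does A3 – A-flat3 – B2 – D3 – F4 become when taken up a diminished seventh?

A3 to Gb4
Ab3 to Gbb4
B2 to Ab3
D3 to Cb4
F4 to Ebb5

Gb4 Gbb4 Ab3 Cb4 Ebb5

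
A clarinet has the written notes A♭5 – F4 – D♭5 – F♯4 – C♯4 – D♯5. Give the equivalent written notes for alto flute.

Bb5 G4 Eb5 G#4 D#4 E#5

First find concert pitch: the A clarinet sounds a minor third below written, so A♭5 F4 D♭5 F♯4 C♯4 D♯5 sounds F5 D4 Bb4 D#4 A#3 B#4.
Then write for alto flute: it sounds a perfect fourth below written, so the part must be a perfect fourth above concert.
F5 → Bb5
D4 → G4
Bb4 → Eb5
D#4 → G#4
A#3 → D#4
B#4 → E#5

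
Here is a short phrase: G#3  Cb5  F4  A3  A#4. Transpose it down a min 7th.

A#2 Db4 G3 B2 B#3

G#3 gives A#2
Cb5 gives Db4
F4 gives G3
A3 gives B2
A#4 gives B#3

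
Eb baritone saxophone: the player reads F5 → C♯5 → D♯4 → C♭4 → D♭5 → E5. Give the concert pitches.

Written C4 on the Eb baritone saxophone sounds as Eb2, a major thirteenth lower; apply that shift to every note.
F5 gives Ab3
C#5 gives E3
D#4 gives F#2
Cb4 gives Ebb2
Db5 gives Fb3
E5 gives G3

Ab3 E3 F#2 Ebb2 Fb3 G3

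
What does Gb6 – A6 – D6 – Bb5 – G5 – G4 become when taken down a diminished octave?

G5 A#5 D#5 B4 G#4 G#3

Gb6 -> G5
A6 -> A#5
D6 -> D#5
Bb5 -> B4
G5 -> G#4
G4 -> G#3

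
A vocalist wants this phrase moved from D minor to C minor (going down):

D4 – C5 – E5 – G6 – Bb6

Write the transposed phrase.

D minor to C minor down is a major second, so every note moves down by that interval.
D4 to C4
C5 to Bb4
E5 to D5
G6 to F6
Bb6 to Ab6

C4 Bb4 D5 F6 Ab6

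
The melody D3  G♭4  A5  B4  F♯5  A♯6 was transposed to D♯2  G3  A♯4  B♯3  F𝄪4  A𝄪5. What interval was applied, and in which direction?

From D3 to D#2 is 8 letter names — an octave of some quality.
D#2 to D3 is 11 semitones, which makes it a diminished octave; the second version is lower, so the direction is down.
Checking another pair — A#6 → A##5 — gives the same interval.

down a diminished octave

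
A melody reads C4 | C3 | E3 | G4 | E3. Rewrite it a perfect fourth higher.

F4 F3 A3 C5 A3

C4 up a perfect fourth is F4.
C3: a fourth up reaches F, and 5 semitones makes it F3.
A perfect fourth up from E3 gives A3.
G4: a fourth up reaches C, and 5 semitones makes it C5.
A perfect fourth up from E3 gives A3.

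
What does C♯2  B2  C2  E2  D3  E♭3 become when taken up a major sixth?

A#2 G#3 A2 C#3 B3 C4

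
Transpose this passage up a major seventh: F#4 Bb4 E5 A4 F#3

E#5 A5 D#6 G#5 E#4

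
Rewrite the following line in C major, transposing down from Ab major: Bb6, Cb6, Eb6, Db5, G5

From Ab down to C is a minor sixth; apply that to each pitch.
Bb6 -> D6
Cb6 -> Eb5
Eb6 -> G5
Db5 -> F4
G5 -> B4

D6 Eb5 G5 F4 B4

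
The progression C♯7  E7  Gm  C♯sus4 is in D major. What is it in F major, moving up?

D major up to F major is a minor third; each chord root moves by that interval while the quality stays the same.
C♯7: root C♯ up a minor third → E, giving E7.
E7: root E up a minor third → G, giving G7.
Gm: root G up a minor third → Bb, giving Bbm.
C♯sus4: root C♯ up a minor third → E, giving Esus4.

E7 G7 Bbm Esus4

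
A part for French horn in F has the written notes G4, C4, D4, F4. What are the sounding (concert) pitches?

The French horn in F sounds a perfect fifth below written, so transpose each written note down a perfect fifth.
G4 to C4
C4 to F3
D4 to G3
F4 to Bb3

C4 F3 G3 Bb3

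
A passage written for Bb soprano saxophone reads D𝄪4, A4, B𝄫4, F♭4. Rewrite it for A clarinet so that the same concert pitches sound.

E#4 Bb4 Cbb5 Gbb4

First find concert pitch: the Bb soprano saxophone sounds a major second below written, so D𝄪4 A4 B𝄫4 F♭4 sounds C##4 G4 Abb4 Ebb4.
Then write for A clarinet: it sounds a minor third below written, so the part must be a minor third above concert.
C##4 → E#4
G4 → Bb4
Abb4 → Cbb5
Ebb4 → Gbb4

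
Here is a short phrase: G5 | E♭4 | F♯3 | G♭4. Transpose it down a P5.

C5 Ab3 B2 Cb4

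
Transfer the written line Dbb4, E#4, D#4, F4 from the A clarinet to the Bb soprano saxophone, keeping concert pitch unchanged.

Cb4 D##4 C##4 E4

First find concert pitch: the A clarinet sounds a minor third below written, so Dbb4 E#4 D#4 F4 sounds Bbb3 C##4 B#3 D4.
Then write for Bb soprano saxophone: it sounds a major second below written, so the part must be a major second above concert.
Bbb3 → Cb4
C##4 → D##4
B#3 → C##4
D4 → E4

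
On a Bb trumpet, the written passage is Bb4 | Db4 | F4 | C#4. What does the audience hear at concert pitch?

Written C4 on the Bb trumpet sounds as Bb3, a major second lower; apply that shift to every note.
Bb4 gives Ab4
Db4 gives Cb4
F4 gives Eb4
C#4 gives B3

Ab4 Cb4 Eb4 B3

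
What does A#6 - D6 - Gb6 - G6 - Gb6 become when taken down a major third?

A#6 down a major third is F#6.
D6 down a major third is Bb5.
Gb6: a third down reaches E, and 4 semitones makes it Ebb6.
G6 down a major third is Eb6.
Gb6 down a major third is Ebb6.

F#6 Bb5 Ebb6 Eb6 Ebb6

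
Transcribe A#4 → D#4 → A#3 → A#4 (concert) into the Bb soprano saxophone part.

B#4 E#4 B#3 B#4

Written C4 sounds as Bb3 on the Bb soprano saxophone, so concert pitches are written a major second up.
A#4 becomes B#4
D#4 becomes E#4
A#3 becomes B#3
A#4 becomes B#4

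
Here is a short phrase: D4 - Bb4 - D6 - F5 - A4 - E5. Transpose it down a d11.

D4 becomes A#2
Bb4 becomes F#3
D6 becomes A#4
F5 becomes C#4
A4 becomes E#3
E5 becomes B#3

A#2 F#3 A#4 C#4 E#3 B#3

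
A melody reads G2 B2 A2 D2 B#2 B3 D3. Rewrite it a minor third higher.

Bb2 D3 C3 F2 D#3 D4 F3

G2: a third up reaches B, and 3 semitones makes it Bb2.
B2: a third up reaches D, and 3 semitones makes it D3.
A2: a third up reaches C, and 3 semitones makes it C3.
A minor third up from D2 gives F2.
B#2: a third up reaches D, and 3 semitones makes it D#3.
A minor third up from B3 gives D4.
A minor third up from D3 gives F3.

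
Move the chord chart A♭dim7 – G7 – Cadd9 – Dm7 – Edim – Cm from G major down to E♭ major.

Fbdim7 Eb7 Abadd9 Bbm7 Cdim Abm

G major down to E♭ major is a major third; each chord root moves by that interval while the quality stays the same.
A♭dim7: root A♭ down a major third → Fb, giving Fbdim7.
G7: root G down a major third → Eb, giving Eb7.
Cadd9: root C down a major third → Ab, giving Abadd9.
Dm7: root D down a major third → Bb, giving Bbm7.
Edim: root E down a major third → C, giving Cdim.
Cm: root C down a major third → Ab, giving Abm.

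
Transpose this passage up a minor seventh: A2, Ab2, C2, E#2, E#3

A2: a seventh up reaches G, and 10 semitones makes it G3.
Ab2: a seventh up reaches G, and 10 semitones makes it Gb3.
C2: a seventh up reaches B, and 10 semitones makes it Bb2.
E#2 up a minor seventh is D#3.
A minor seventh up from E#3 gives D#4.

G3 Gb3 Bb2 D#3 D#4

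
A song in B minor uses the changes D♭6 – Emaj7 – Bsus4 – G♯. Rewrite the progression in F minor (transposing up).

Abb6 Bbmaj7 Fsus4 D

B minor up to F minor is a diminished fifth; each chord root moves by that interval while the quality stays the same.
D♭6: root D♭ up a diminished fifth → Abb, giving Abb6.
Emaj7: root E up a diminished fifth → Bb, giving Bbmaj7.
Bsus4: root B up a diminished fifth → F, giving Fsus4.
G♯: root G♯ up a diminished fifth → D, giving D.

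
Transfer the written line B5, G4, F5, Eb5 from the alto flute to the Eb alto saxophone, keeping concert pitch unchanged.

D#6 B4 A5 G5

First find concert pitch: the alto flute sounds a perfect fourth below written, so B5 G4 F5 Eb5 sounds F#5 D4 C5 Bb4.
Then write for Eb alto saxophone: it sounds a major sixth below written, so the part must be a major sixth above concert.
F#5 → D#6
D4 → B4
C5 → A5
Bb4 → G5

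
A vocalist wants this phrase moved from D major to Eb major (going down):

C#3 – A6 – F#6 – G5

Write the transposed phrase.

From D down to Eb is a major seventh; apply that to each pitch.
C#3 becomes D2
A6 becomes Bb5
F#6 becomes G5
G5 becomes Ab4

D2 Bb5 G5 Ab4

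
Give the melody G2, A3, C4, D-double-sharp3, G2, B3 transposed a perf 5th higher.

D3 E4 G4 A##3 D3 F#4

G2: a fifth up reaches D, and 7 semitones makes it D3.
A3 up a perfect fifth is E4.
A perfect fifth up from C4 gives G4.
A perfect fifth up from D##3 gives A##3.
G2: a fifth up reaches D, and 7 semitones makes it D3.
B3 up a perfect fifth is F#4.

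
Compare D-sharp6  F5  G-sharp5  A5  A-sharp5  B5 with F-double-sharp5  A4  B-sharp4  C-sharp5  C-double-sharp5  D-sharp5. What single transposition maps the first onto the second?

From D#6 to F##5 is 6 letter names — a sixth of some quality.
F##5 to D#6 is 8 semitones, which makes it a minor sixth; the second version is lower, so the direction is down.
Checking another pair — B5 → D#5 — gives the same interval.

down a minor sixth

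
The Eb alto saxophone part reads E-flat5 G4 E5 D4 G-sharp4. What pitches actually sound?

Gb4 Bb3 G4 F3 B3

The Eb alto saxophone sounds a major sixth below written, so transpose each written note down a major sixth.
Eb5 → Gb4
G4 → Bb3
E5 → G4
D4 → F3
G#4 → B3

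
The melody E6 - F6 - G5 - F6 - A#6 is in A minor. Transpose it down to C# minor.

G#5 A5 B4 A5 C##6

From A down to C# is a minor sixth; apply that to each pitch.
E6 gives G#5
F6 gives A5
G5 gives B4
F6 gives A5
A#6 gives C##6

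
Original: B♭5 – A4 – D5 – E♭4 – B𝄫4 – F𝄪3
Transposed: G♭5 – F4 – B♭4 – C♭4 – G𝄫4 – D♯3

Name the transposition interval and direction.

down a major third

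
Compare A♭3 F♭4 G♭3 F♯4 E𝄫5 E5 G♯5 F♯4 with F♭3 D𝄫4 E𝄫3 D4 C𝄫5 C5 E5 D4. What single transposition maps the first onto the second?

From Ab3 to Fb3 is 3 letter names — a third of some quality.
Fb3 to Ab3 is 4 semitones, which makes it a major third; the second version is lower, so the direction is down.
Checking another pair — F#4 → D4 — gives the same interval.

down a major third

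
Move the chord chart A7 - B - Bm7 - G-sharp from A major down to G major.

A major down to G major is a major second; each chord root moves by that interval while the quality stays the same.
A7: root A down a major second → G, giving G7.
B: root B down a major second → A, giving A.
Bm7: root B down a major second → A, giving Am7.
G-sharp: root G-sharp down a major second → F#, giving F#.

G7 A Am7 F#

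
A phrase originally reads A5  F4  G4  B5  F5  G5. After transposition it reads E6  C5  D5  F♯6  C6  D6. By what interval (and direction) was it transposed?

up a perfect fifth

From A5 to E6 is 5 letter names — a fifth of some quality.
A5 to E6 is 7 semitones, which makes it a perfect fifth; the second version is higher, so the direction is up.
Checking another pair — G5 → D6 — gives the same interval.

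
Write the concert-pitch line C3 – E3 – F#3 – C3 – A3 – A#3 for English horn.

Written C4 sounds as F3 on the English horn, so concert pitches are written a perfect fifth up.
C3 to G3
E3 to B3
F#3 to C#4
C3 to G3
A3 to E4
A#3 to E#4

G3 B3 C#4 G3 E4 E#4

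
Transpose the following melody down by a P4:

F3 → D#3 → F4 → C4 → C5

F3: a fourth down reaches C, and 5 semitones makes it C3.
A perfect fourth down from D#3 gives A#2.
A perfect fourth down from F4 gives C4.
A perfect fourth down from C4 gives G3.
A perfect fourth down from C5 gives G4.

C3 A#2 C4 G3 G4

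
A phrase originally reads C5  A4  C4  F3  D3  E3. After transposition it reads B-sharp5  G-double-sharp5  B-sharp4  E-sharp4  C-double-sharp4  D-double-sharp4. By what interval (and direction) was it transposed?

up an augmented seventh

From C5 to B#5 is 7 letter names — a seventh of some quality.
C5 to B#5 is 12 semitones, which makes it an augmented seventh; the second version is higher, so the direction is up.
Checking another pair — E3 → D##4 — gives the same interval.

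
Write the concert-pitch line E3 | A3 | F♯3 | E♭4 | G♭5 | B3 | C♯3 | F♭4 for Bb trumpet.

Written C4 sounds as Bb3 on the Bb trumpet, so concert pitches are written a major second up.
E3 becomes F#3
A3 becomes B3
F#3 becomes G#3
Eb4 becomes F4
Gb5 becomes Ab5
B3 becomes C#4
C#3 becomes D#3
Fb4 becomes Gb4

F#3 B3 G#3 F4 Ab5 C#4 D#3 Gb4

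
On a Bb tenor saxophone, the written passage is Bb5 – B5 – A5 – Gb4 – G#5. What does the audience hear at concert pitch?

The Bb tenor saxophone sounds a major ninth below written, so transpose each written note down a major ninth.
Bb5 -> Ab4
B5 -> A4
A5 -> G4
Gb4 -> Fb3
G#5 -> F#4

Ab4 A4 G4 Fb3 F#4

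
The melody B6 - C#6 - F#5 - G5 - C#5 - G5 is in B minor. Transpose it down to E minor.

B minor to E minor down is a perfect fifth, so every note moves down by that interval.
B6 to E6
C#6 to F#5
F#5 to B4
G5 to C5
C#5 to F#4
G5 to C5

E6 F#5 B4 C5 F#4 C5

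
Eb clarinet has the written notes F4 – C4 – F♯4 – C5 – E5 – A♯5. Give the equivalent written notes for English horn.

First find concert pitch: the Eb clarinet sounds a minor third above written, so F4 C4 F♯4 C5 E5 A♯5 sounds Ab4 Eb4 A4 Eb5 G5 C#6.
Then write for English horn: it sounds a perfect fifth below written, so the part must be a perfect fifth above concert.
Ab4 → Eb5
Eb4 → Bb4
A4 → E5
Eb5 → Bb5
G5 → D6
C#6 → G#6

Eb5 Bb4 E5 Bb5 D6 G#6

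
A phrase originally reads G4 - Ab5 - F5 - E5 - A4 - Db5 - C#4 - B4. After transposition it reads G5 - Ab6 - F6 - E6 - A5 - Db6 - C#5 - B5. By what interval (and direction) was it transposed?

Take the first pair: G4 → G5. G to G spans 8 letter names, so the interval is some kind of octave.
G4 to G5 is 12 semitones, which makes it a perfect octave; the second version is higher, so the direction is up.
Checking another pair — B4 → B5 — gives the same interval.

up a perfect octave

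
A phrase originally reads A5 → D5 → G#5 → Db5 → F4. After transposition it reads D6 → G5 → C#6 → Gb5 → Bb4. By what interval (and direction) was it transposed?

Take the first pair: A5 → D6. A to D spans 4 letter names, so the interval is some kind of fourth.
A5 to D6 is 5 semitones, which makes it a perfect fourth; the second version is higher, so the direction is up.
Checking another pair — F4 → Bb4 — gives the same interval.

up a perfect fourth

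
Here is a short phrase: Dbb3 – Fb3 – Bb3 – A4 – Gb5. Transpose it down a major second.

Cbb3 Ebb3 Ab3 G4 Fb5

Dbb3 to Cbb3
Fb3 to Ebb3
Bb3 to Ab3
A4 to G4
Gb5 to Fb5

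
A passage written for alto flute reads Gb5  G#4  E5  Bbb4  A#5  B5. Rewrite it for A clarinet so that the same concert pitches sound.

First find concert pitch: the alto flute sounds a perfect fourth below written, so Gb5 G#4 E5 Bbb4 A#5 B5 sounds Db5 D#4 B4 Fb4 E#5 F#5.
Then write for A clarinet: it sounds a minor third below written, so the part must be a minor third above concert.
Db5 → Fb5
D#4 → F#4
B4 → D5
Fb4 → Abb4
E#5 → G#5
F#5 → A5

Fb5 F#4 D5 Abb4 G#5 A5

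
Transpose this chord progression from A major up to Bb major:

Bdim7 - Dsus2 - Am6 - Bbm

Cdim7 Ebsus2 Bbm6 Cbm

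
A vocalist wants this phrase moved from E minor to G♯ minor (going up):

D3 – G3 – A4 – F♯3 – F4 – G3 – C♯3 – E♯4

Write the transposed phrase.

E minor to G♯ minor up is a major third, so every note moves up by that interval.
D3 -> F#3
G3 -> B3
A4 -> C#5
F#3 -> A#3
F4 -> A4
G3 -> B3
C#3 -> E#3
E#4 -> G##4

F#3 B3 C#5 A#3 A4 B3 E#3 G##4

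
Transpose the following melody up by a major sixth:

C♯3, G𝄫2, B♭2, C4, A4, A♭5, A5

A#3 Ebb3 G3 A4 F#5 F6 F#6

C#3 up a major sixth is A#3.
Gbb2: a sixth up reaches E, and 9 semitones makes it Ebb3.
Bb2: a sixth up reaches G, and 9 semitones makes it G3.
C4 up a major sixth is A4.
A4 up a major sixth is F#5.
A major sixth up from Ab5 gives F6.
A5 up a major sixth is F#6.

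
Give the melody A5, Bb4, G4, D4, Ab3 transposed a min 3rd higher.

A5 -> C6
Bb4 -> Db5
G4 -> Bb4
D4 -> F4
Ab3 -> Cb4

C6 Db5 Bb4 F4 Cb4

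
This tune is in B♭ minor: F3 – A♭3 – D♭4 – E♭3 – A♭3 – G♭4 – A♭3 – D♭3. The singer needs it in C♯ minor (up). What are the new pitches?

From B♭ up to C♯ is an augmented second; apply that to each pitch.
F3 gives G#3
Ab3 gives B3
Db4 gives E4
Eb3 gives F#3
Ab3 gives B3
Gb4 gives A4
Ab3 gives B3
Db3 gives E3

G#3 B3 E4 F#3 B3 A4 B3 E3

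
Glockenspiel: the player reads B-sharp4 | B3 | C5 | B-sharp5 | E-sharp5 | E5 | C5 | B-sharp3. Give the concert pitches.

B#6 B5 C7 B#7 E#7 E7 C7 B#5

The glockenspiel sounds a perfect fifteenth above written, so transpose each written note up a perfect fifteenth.
B#4 → B#6
B3 → B5
C5 → C7
B#5 → B#7
E#5 → E#7
E5 → E7
C5 → C7
B#3 → B#5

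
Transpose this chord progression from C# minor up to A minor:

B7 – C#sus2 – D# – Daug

G7 Asus2 B Bbaug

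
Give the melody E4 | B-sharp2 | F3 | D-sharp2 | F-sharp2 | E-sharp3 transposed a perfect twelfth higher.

B5 F##4 C5 A#3 C#4 B#4

E4 up a perfect twelfth is B5.
B#2: a twelfth up reaches F, and 19 semitones makes it F##4.
F3 up a perfect twelfth is C5.
D#2: a twelfth up reaches A, and 19 semitones makes it A#3.
F#2 up a perfect twelfth is C#4.
E#3: a twelfth up reaches B, and 19 semitones makes it B#4.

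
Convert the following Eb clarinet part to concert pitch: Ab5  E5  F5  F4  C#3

The Eb clarinet sounds a minor third above written, so transpose each written note up a minor third.
Ab5 to Cb6
E5 to G5
F5 to Ab5
F4 to Ab4
C#3 to E3

Cb6 G5 Ab5 Ab4 E3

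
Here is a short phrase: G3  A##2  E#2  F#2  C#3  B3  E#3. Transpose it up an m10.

Bb4 C##4 G#3 A3 E4 D5 G#4

G3 to Bb4
A##2 to C##4
E#2 to G#3
F#2 to A3
C#3 to E4
B3 to D5
E#3 to G#4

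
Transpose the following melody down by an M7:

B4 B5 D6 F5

A major seventh down from B4 gives C4.
A major seventh down from B5 gives C5.
D6 down a major seventh is Eb5.
F5 down a major seventh is Gb4.

C4 C5 Eb5 Gb4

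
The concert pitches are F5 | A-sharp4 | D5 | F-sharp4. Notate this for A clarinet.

The A clarinet sounds a minor third below written, so the written part must be a minor third above concert — transpose each note up.
F5 → Ab5
A#4 → C#5
D5 → F5
F#4 → A4

Ab5 C#5 F5 A4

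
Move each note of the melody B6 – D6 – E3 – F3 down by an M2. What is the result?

B6 → A6
D6 → C6
E3 → D3
F3 → Eb3

A6 C6 D3 Eb3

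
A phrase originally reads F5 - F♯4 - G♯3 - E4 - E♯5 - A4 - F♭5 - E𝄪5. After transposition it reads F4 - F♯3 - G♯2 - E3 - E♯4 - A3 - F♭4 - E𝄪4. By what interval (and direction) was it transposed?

down a perfect octave

From F5 to F4 is 8 letter names — an octave of some quality.
F4 to F5 is 12 semitones, which makes it a perfect octave; the second version is lower, so the direction is down.
Checking another pair — E##5 → E##4 — gives the same interval.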